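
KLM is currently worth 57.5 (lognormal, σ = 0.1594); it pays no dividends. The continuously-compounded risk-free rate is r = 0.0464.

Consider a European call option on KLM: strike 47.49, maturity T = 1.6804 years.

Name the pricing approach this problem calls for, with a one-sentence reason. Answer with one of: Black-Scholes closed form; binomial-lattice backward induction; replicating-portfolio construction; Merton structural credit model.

framework: Black-Scholes closed form

Key observation: a European claim on KLM (strike 47.49) — a lognormal (GBM) underlying with constant rate and volatility — has an exact closed-form value; no lattice or capital structure is involved.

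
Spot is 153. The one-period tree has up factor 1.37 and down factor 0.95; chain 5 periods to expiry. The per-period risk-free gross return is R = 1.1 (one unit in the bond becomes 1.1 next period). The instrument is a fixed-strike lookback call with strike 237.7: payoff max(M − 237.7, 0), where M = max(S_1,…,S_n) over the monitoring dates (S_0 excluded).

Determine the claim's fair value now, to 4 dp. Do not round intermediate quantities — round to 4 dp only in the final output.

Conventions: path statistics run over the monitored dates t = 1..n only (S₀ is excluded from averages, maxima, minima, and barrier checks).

price = 30.3008

Risk-neutral up-probability p* = (R−d)/(u−d) = (1.1−0.95)/(1.37−0.95) = 0.3571; the claim prices as the p*-weighted sum of path payoffs discounted by R^5.
Enumerate all 2^5 = 32 price paths (U = up ×1.37, D = down ×0.95); each path with k up-moves has probability p*^k·(1−p*)^(5−k).
DDDDD: M=145.3500, payoff=0.0000, prob=0.109792
UDDDD: M=209.6100, payoff=0.0000, prob=0.060996
DUDDD: M=199.1295, payoff=0.0000, prob=0.060996
UUDDD: M=287.1657, payoff=49.4657, prob=0.033887
DDUDD: M=189.1730, payoff=0.0000, prob=0.060996
UDUDD: M=272.8074, payoff=35.1074, prob=0.033887
DUUDD: M=272.8074, payoff=35.1074, prob=0.033887
UUUDD: M=393.4170, payoff=155.7170, prob=0.018826
DDDUD: M=179.7144, payoff=0.0000, prob=0.060996
UDDUD: M=259.1670, payoff=21.4670, prob=0.033887
DUDUD: M=259.1670, payoff=21.4670, prob=0.033887
UUDUD: M=373.7462, payoff=136.0462, prob=0.018826
DDUUD: M=259.1670, payoff=21.4670, prob=0.033887
UDUUD: M=373.7462, payoff=136.0462, prob=0.018826
DUUUD: M=373.7462, payoff=136.0462, prob=0.018826
UUUUD: M=538.9813, payoff=301.2813, prob=0.010459
DDDDU: M=170.7287, payoff=0.0000, prob=0.060996
UDDDU: M=246.2087, payoff=8.5087, prob=0.033887
DUDDU: M=246.2087, payoff=8.5087, prob=0.033887
UUDDU: M=355.0589, payoff=117.3589, prob=0.018826
DDUDU: M=246.2087, payoff=8.5087, prob=0.033887
UDUDU: M=355.0589, payoff=117.3589, prob=0.018826
DUUDU: M=355.0589, payoff=117.3589, prob=0.018826
UUUDU: M=512.0322, payoff=274.3322, prob=0.010459
DDDUU: M=246.2087, payoff=8.5087, prob=0.033887
UDDUU: M=355.0589, payoff=117.3589, prob=0.018826
DUDUU: M=355.0589, payoff=117.3589, prob=0.018826
UUDUU: M=512.0322, payoff=274.3322, prob=0.010459
DDUUU: M=355.0589, payoff=117.3589, prob=0.018826
UDUUU: M=512.0322, payoff=274.3322, prob=0.010459
DUUUU: M=512.0322, payoff=274.3322, prob=0.010459
UUUUU: M=738.4044, payoff=500.7044, prob=0.005810
Price = Σ prob·payoff / R^5 = 48.799687 / 1.610510 = 30.3008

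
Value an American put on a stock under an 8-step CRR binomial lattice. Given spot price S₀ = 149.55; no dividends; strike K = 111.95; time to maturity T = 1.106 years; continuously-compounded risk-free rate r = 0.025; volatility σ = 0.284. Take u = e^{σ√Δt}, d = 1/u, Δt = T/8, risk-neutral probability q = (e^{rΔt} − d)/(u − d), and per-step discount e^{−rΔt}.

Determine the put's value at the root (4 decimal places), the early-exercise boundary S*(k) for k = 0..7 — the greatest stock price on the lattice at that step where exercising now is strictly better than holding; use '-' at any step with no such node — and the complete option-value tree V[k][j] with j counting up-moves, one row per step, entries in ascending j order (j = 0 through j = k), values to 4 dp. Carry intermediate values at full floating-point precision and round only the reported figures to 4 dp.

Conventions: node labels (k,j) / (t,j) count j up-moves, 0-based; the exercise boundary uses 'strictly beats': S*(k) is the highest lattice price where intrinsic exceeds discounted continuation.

price = 2.9626
boundary = - - - - - - 79.3644 88.2035
tree:
2.9626
4.7603 1.1125
7.4846 1.9582 0.2400
11.4604 3.3992 0.4722 0.0000
16.9808 5.7955 0.9291 0.0000 0.0000
24.1423 9.6466 1.8280 0.0000 0.0000 0.0000
32.5856 15.5246 3.5966 0.0000 0.0000 0.0000 0.0000
40.5389 23.7465 7.0764 0.0000 0.0000 0.0000 0.0000 0.0000
47.6952 32.5856 13.9230 0.0000 0.0000 0.0000 0.0000 0.0000 0.0000

params: Δt=0.13825 u=1.11137 d=0.89979 q=0.48999 e^(-rΔt)=0.99655
t_8 payoffs: 47.6952 32.5856 13.9230 0.0000 0.0000 0.0000 0.0000 0.0000 0.0000
t_7: node(7,0) S=71.4111 payoff=40.5389 vs cont=40.1527 → 40.5389 [stop]  node(7,1) S=88.2035 payoff=23.7465 vs cont=23.3602 → 23.7465 [stop]  node(7,2) S=108.9447 payoff=3.0053 vs cont=7.0764 → 7.0764 [wait]  node(7,3) S=134.5632 payoff=0.0000 vs cont=0.0000 → 0.0000 [wait]  node(7,4) S=166.2059 payoff=0.0000 vs cont=0.0000 → 0.0000 [wait]  node(7,5) S=205.2895 payoff=0.0000 vs cont=0.0000 → 0.0000 [wait]  node(7,6) S=253.5637 payoff=0.0000 vs cont=0.0000 → 0.0000 [wait]  node(7,7) S=313.1896 payoff=0.0000 vs cont=0.0000 → 0.0000 [wait]  ⇒ S*(7)=88.2035
t_6: node(6,0) S=79.3644 payoff=32.5856 vs cont=32.1994 → 32.5856 [stop]  node(6,1) S=98.0270 payoff=13.9230 vs cont=15.5246 → 15.5246 [wait]  node(6,2) S=121.0783 payoff=0.0000 vs cont=3.5966 → 3.5966 [wait]  node(6,3) S=149.5500 payoff=0.0000 vs cont=0.0000 → 0.0000 [wait]  node(6,4) S=184.7169 payoff=0.0000 vs cont=0.0000 → 0.0000 [wait]  node(6,5) S=228.1534 payoff=0.0000 vs cont=0.0000 → 0.0000 [wait]  node(6,6) S=281.8040 payoff=0.0000 vs cont=0.0000 → 0.0000 [wait]  ⇒ S*(6)=79.3644
t_5: node(5,0) S=88.2035 payoff=23.7465 vs cont=24.1423 → 24.1423 [wait]  node(5,1) S=108.9447 payoff=3.0053 vs cont=9.6466 → 9.6466 [wait]  node(5,2) S=134.5632 payoff=0.0000 vs cont=1.8280 → 1.8280 [wait]  node(5,3) S=166.2059 payoff=0.0000 vs cont=0.0000 → 0.0000 [wait]  node(5,4) S=205.2895 payoff=0.0000 vs cont=0.0000 → 0.0000 [wait]  node(5,5) S=253.5637 payoff=0.0000 vs cont=0.0000 → 0.0000 [wait]  ⇒ S*(5)=-
t_4: node(4,0) S=98.0270 payoff=13.9230 vs cont=16.9808 → 16.9808 [wait]  node(4,1) S=121.0783 payoff=0.0000 vs cont=5.7955 → 5.7955 [wait]  node(4,2) S=149.5500 payoff=0.0000 vs cont=0.9291 → 0.9291 [wait]  node(4,3) S=184.7169 payoff=0.0000 vs cont=0.0000 → 0.0000 [wait]  node(4,4) S=228.1534 payoff=0.0000 vs cont=0.0000 → 0.0000 [wait]  ⇒ S*(4)=-
t_3: node(3,0) S=108.9447 payoff=3.0053 vs cont=11.4604 → 11.4604 [wait]  node(3,1) S=134.5632 payoff=0.0000 vs cont=3.3992 → 3.3992 [wait]  node(3,2) S=166.2059 payoff=0.0000 vs cont=0.4722 → 0.4722 [wait]  node(3,3) S=205.2895 payoff=0.0000 vs cont=0.0000 → 0.0000 [wait]  ⇒ S*(3)=-
t_2: node(2,0) S=121.0783 payoff=0.0000 vs cont=7.4846 → 7.4846 [wait]  node(2,1) S=149.5500 payoff=0.0000 vs cont=1.9582 → 1.9582 [wait]  node(2,2) S=184.7169 payoff=0.0000 vs cont=0.2400 → 0.2400 [wait]  ⇒ S*(2)=-
t_1: node(1,0) S=134.5632 payoff=0.0000 vs cont=4.7603 → 4.7603 [wait]  node(1,1) S=166.2059 payoff=0.0000 vs cont=1.1125 → 1.1125 [wait]  ⇒ S*(1)=-
t_0: node(0,0) S=149.5500 payoff=0.0000 vs cont=2.9626 → 2.9626 [wait]  ⇒ S*(0)=-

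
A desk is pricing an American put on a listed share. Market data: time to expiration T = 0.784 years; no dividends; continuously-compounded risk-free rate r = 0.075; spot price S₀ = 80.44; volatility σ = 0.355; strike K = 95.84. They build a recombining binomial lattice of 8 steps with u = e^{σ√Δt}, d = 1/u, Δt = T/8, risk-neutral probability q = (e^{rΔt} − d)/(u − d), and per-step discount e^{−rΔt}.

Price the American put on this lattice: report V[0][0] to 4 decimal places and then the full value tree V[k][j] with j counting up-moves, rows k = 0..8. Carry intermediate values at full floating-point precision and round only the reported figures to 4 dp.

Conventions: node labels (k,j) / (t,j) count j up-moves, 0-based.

price = 17.7851
tree:
17.7851
24.0489 11.9140
31.4314 17.1743 6.9393
38.2059 23.8607 10.8806 3.1831
44.2679 31.4314 16.4705 5.5682 0.8951
49.6922 38.2059 23.8607 9.4778 1.8230 0.0000
54.5460 44.2679 31.4314 15.5092 3.7128 0.0000 0.0000
58.8893 49.6922 38.2059 23.8607 7.5616 0.0000 0.0000 0.0000
62.7758 54.5460 44.2679 31.4314 15.4000 0.0000 0.0000 0.0000 0.0000

params: Δt=0.09800 u=1.11754 d=0.89482 q=0.50537 e^(-rΔt)=0.99268
t_8 payoffs: 62.7758 54.5460 44.2679 31.4314 15.4000 0.0000 0.0000 0.0000 0.0000
k=7: node(7,0) S=36.9507 payoff=58.8893 vs cont=58.1875 → 58.8893 [stop]  node(7,1) S=46.1478 payoff=49.6922 vs cont=48.9904 → 49.6922 [stop]  node(7,2) S=57.6341 payoff=38.2059 vs cont=37.5041 → 38.2059 [stop]  node(7,3) S=71.9793 payoff=23.8607 vs cont=23.1588 → 23.8607 [stop]  node(7,4) S=89.8952 payoff=5.9448 vs cont=7.5616 → 7.5616 [wait]  node(7,5) S=112.2703 payoff=0.0000 vs cont=0.0000 → 0.0000 [wait]  node(7,6) S=140.2146 payoff=0.0000 vs cont=0.0000 → 0.0000 [wait]  node(7,7) S=175.1144 payoff=0.0000 vs cont=0.0000 → 0.0000 [wait]
k=6: node(6,0) S=41.2940 payoff=54.5460 vs cont=53.8442 → 54.5460 [stop]  node(6,1) S=51.5721 payoff=44.2679 vs cont=43.5660 → 44.2679 [stop]  node(6,2) S=64.4086 payoff=31.4314 vs cont=30.7296 → 31.4314 [stop]  node(6,3) S=80.4400 payoff=15.4000 vs cont=15.5092 → 15.5092 [wait]  node(6,4) S=100.4617 payoff=0.0000 vs cont=3.7128 → 3.7128 [wait]  node(6,5) S=125.4669 payoff=0.0000 vs cont=0.0000 → 0.0000 [wait]  node(6,6) S=156.6959 payoff=0.0000 vs cont=0.0000 → 0.0000 [wait]
k=5: node(5,0) S=46.1478 payoff=49.6922 vs cont=48.9904 → 49.6922 [stop]  node(5,1) S=57.6341 payoff=38.2059 vs cont=37.5041 → 38.2059 [stop]  node(5,2) S=71.9793 payoff=23.8607 vs cont=23.2136 → 23.8607 [stop]  node(5,3) S=89.8952 payoff=5.9448 vs cont=9.4778 → 9.4778 [wait]  node(5,4) S=112.2703 payoff=0.0000 vs cont=1.8230 → 1.8230 [wait]  node(5,5) S=140.2146 payoff=0.0000 vs cont=0.0000 → 0.0000 [wait]
k=4: node(4,0) S=51.5721 payoff=44.2679 vs cont=43.5660 → 44.2679 [stop]  node(4,1) S=64.4086 payoff=31.4314 vs cont=30.7296 → 31.4314 [stop]  node(4,2) S=80.4400 payoff=15.4000 vs cont=16.4705 → 16.4705 [wait]  node(4,3) S=100.4617 payoff=0.0000 vs cont=5.5682 → 5.5682 [wait]  node(4,4) S=125.4669 payoff=0.0000 vs cont=0.8951 → 0.8951 [wait]
k=3: node(3,0) S=57.6341 payoff=38.2059 vs cont=37.5041 → 38.2059 [stop]  node(3,1) S=71.9793 payoff=23.8607 vs cont=23.6959 → 23.8607 [stop]  node(3,2) S=89.8952 payoff=5.9448 vs cont=10.8806 → 10.8806 [wait]  node(3,3) S=112.2703 payoff=0.0000 vs cont=3.1831 → 3.1831 [wait]
k=2: node(2,0) S=64.4086 payoff=31.4314 vs cont=30.7296 → 31.4314 [stop]  node(2,1) S=80.4400 payoff=15.4000 vs cont=17.1743 → 17.1743 [wait]  node(2,2) S=100.4617 payoff=0.0000 vs cont=6.9393 → 6.9393 [wait]
k=1: node(1,0) S=71.9793 payoff=23.8607 vs cont=24.0489 → 24.0489 [wait]  node(1,1) S=89.8952 payoff=5.9448 vs cont=11.9140 → 11.9140 [wait]
k=0: node(0,0) S=80.4400 payoff=15.4000 vs cont=17.7851 → 17.7851 [wait]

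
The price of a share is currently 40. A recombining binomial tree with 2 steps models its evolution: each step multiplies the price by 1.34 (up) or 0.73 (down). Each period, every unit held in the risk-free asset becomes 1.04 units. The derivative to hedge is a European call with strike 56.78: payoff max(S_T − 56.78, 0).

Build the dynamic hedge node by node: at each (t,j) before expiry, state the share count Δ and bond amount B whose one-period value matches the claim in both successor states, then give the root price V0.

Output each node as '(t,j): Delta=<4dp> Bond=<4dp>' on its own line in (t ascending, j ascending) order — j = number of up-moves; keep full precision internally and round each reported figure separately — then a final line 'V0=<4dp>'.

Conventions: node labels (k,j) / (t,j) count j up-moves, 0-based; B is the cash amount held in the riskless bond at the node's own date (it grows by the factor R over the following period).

Arbitrage-free pricing uses the up-move probability p* = (R−d)/(u−d) = 0.5082, discounting each step at R = 1.04.
Payoffs at expiry: V(2,0)=0.0000, V(2,1)=0.0000, V(2,2)=15.0440
Node (1,0) S=29.2000: V=(p*·0.0000+(1−p*)·0.0000)/1.04=0.0000; Δ=(0.0000−0.0000)/(39.1280−21.3160)=0.0000; B=V−Δ·S=0.0000
Node (1,1) S=53.6000: V=(p*·15.0440+(1−p*)·0.0000)/1.04=7.3513; Δ=(15.0440−0.0000)/(71.8240−39.1280)=0.4601; B=V−Δ·S=-17.3110
Node (0,0) S=40.0000: V=(p*·7.3513+(1−p*)·0.0000)/1.04=3.5922; Δ=(7.3513−0.0000)/(53.6000−29.2000)=0.3013; B=V−Δ·S=-8.4590
Sanity check at the root: Δ(0,0)·S0 + B(0,0) reproduces V0 = 3.5922.

(0,0): Delta=0.3013 Bond=-8.4590
(1,0): Delta=0.0000 Bond=0.0000
(1,1): Delta=0.4601 Bond=-17.3110
V0=3.5922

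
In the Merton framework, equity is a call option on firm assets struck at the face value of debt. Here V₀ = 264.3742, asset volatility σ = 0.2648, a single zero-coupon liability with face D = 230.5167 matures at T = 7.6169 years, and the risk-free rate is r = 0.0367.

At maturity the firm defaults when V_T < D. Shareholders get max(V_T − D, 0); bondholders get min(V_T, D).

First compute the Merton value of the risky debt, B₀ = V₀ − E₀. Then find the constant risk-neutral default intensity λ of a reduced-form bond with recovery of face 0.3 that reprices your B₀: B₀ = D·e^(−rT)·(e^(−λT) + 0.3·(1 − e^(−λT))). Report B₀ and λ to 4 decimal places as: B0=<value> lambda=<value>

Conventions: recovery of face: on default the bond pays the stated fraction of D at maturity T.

Equity is a call on the firm's assets struck at D = 230.5167:
d₁ = [ln(V₀/D) + (r + σ²/2)T] / (σ√T)
   = [ln(264.3742/230.5167) + (0.0367 + 0.5·0.2648²)·7.6169] / (0.2648·√7.6169)
   = [0.137042 + 0.546585] / 0.730814 = 0.935432
d₂ = d₁ − σ√T = 0.935432 − 0.730814 = 0.204618
N(d₁) = 0.825217,  N(d₂) = 0.581065,  e^(−rT) = 0.756131
E₀ = V₀·N(d₁) − D·e^(−rT)·N(d₂)
   = 264.3742·0.825217 − 230.5167·0.756131·0.581065 = 116.886053
B₀ = V₀ − E₀ = 264.3742 − 116.886053 = 147.488147
e^(−λT) = (B₀·e^(rT)/D − 0.3)/(1 − 0.3) = (147.4881·1.322522/230.5167 − 0.3)/0.7 = 0.78024214
λ = −ln(0.78024214)/7.6169 = 0.032579

B0=147.4881 lambda=0.0326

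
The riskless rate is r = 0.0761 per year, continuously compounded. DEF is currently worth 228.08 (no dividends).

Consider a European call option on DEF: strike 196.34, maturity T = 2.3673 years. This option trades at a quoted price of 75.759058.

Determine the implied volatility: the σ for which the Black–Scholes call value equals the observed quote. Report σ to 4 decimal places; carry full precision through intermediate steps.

sigma = 0.2933

At σ = 0.2933 the Black–Scholes value reproduces the quote:
σ√T = 0.2933·√2.3673 = 0.451272
d₁ = (ln(S/K) + (r+σ²/2)T) / (σ√T) = (ln(228.08/196.34) + (0.0761+0.2933²/2)·2.3673) / 0.451272 = (0.149849 + 0.281975) / 0.451272 = 0.956902
d₂ = d₁ − σ√T = 0.956902 − 0.451272 = 0.505630
e^{−rT} = 0.835144
N(d₁) = 0.830692,  N(d₂) = 0.693442
V = S·N(d₁) − K·e^{−rT}·N(d₂) = 189.464160 − 113.705101 = 75.759058 (the quoted price), and the Black–Scholes price is strictly increasing in σ, so σ is unique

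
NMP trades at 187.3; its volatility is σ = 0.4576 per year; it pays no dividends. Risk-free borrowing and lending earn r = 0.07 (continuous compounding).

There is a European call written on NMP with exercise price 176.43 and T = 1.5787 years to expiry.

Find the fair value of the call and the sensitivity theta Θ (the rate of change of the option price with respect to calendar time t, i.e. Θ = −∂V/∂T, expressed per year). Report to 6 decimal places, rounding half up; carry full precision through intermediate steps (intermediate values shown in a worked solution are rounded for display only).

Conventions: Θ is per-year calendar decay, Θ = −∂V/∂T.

σ√T = 0.4576·√1.5787 = 0.574958
d₁ = (ln(S/K) + (r+σ²/2)T) / (σ√T) = (ln(187.3/176.43) + (0.07+0.4576²/2)·1.5787) / 0.574958 = (0.059787 + 0.275797) / 0.574958 = 0.583668
d₂ = d₁ − σ√T = 0.583668 − 0.574958 = 0.008711
e^{−rT} = 0.895378
N(d₁) = 0.720278,  N(d₂) = 0.503475
Call price V = S·N(d₁) − K·e^{−rT}·N(d₂) = 134.908117 − 79.534750 = 55.373367
φ(d₁) = (1/√(2π))·e^{−d₁²/2} = 0.336461
Θ = −S·φ(d₁)·σ/(2√T) − r·K·e^{−rT}·N(d₂) = −11.475690 − 5.567432 = -17.043122

price = 55.373367
Θ = -17.043122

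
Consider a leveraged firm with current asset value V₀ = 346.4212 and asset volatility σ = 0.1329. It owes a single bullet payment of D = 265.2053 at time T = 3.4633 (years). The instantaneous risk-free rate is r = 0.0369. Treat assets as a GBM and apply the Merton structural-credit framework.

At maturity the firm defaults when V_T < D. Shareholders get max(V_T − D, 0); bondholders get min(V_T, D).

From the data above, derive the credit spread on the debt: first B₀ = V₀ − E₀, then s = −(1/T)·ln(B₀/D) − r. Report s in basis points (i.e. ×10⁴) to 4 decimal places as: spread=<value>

spread=20.3283

With assets at 346.4212 and a single debt payment of 265.2053 at 3.4633 years:
d₁ = [ln(V₀/D) + (r + σ²/2)T] / (σ√T)
   = [ln(346.4212/265.2053) + (0.0369 + 0.5·0.1329²)·3.4633] / (0.1329·√3.4633)
   = [0.267151 + 0.158381] / 0.247326 = 1.720530
d₂ = d₁ − σ√T = 1.720530 − 0.247326 = 1.473204
N(d₁) = 0.957332,  N(d₂) = 0.929652,  e^(−rT) = 0.880033
E₀ = V₀·N(d₁) − D·e^(−rT)·N(d₂)
   = 346.4212·0.957332 − 265.2053·0.880033·0.929652 = 114.669125
B₀ = V₀ − E₀ = 346.4212 − 114.669125 = 231.752075
spread = −(1/T)·ln(B₀/D) − r = −(1/3.4633)·ln(231.752075/265.2053) − 0.0369 = 0.00203283
in basis points: 0.00203283 × 10⁴ = 20.3283 bp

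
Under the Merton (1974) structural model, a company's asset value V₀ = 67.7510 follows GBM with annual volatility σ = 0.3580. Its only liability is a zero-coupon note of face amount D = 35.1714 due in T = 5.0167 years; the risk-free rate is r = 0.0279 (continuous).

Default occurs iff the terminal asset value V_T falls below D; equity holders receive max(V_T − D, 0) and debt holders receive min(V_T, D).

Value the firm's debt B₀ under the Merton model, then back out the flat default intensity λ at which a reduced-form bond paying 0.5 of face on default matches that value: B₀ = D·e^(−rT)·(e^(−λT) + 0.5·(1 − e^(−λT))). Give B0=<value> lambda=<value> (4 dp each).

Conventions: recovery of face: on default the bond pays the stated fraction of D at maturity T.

Equity is a call on the firm's assets struck at D = 35.1714:
d₁ = [ln(V₀/D) + (r + σ²/2)T] / (σ√T)
   = [ln(67.7510/35.1714) + (0.0279 + 0.5·0.3580²)·5.0167] / (0.3580·√5.0167)
   = [0.655606 + 0.461446] / 0.801848 = 1.393097
d₂ = d₁ − σ√T = 1.393097 − 0.801848 = 0.591249
N(d₁) = 0.918205,  N(d₂) = 0.722823,  e^(−rT) = 0.869388
E₀ = V₀·N(d₁) − D·e^(−rT)·N(d₂)
   = 67.7510·0.918205 − 35.1714·0.869388·0.722823 = 40.107102
B₀ = V₀ − E₀ = 67.7510 − 40.107102 = 27.643898
e^(−λT) = (B₀·e^(rT)/D − 0.5)/(1 − 0.5) = (27.6439·1.150235/35.1714 − 0.5)/0.5 = 0.80811515
λ = −ln(0.80811515)/5.0167 = 0.042468

B0=27.6439 lambda=0.0425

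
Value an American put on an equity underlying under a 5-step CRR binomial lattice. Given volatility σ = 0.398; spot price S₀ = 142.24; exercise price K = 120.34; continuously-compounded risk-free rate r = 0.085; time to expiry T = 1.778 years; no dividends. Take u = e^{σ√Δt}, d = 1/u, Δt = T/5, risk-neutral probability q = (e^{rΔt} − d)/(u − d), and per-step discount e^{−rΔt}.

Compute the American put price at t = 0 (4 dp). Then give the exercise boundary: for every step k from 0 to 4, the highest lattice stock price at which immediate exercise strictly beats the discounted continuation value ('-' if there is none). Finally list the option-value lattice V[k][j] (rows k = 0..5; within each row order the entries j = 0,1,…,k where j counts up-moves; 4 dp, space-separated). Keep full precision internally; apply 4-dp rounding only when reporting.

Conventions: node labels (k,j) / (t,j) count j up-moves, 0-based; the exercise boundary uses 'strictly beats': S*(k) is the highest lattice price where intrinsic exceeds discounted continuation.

params: Δt=0.35560 u=1.26787 d=0.78873 q=0.50499 e^(-rΔt)=0.97023
t_5 payoffs: 76.9237 50.5488 8.1516 0.0000 0.0000 0.0000
t_4: node(4,0) S=55.0461 payoff=65.2939 vs cont=61.7109 → 65.2939 [stop]  node(4,1) S=88.4859 payoff=31.8541 vs cont=28.2711 → 31.8541 [stop]  node(4,2) S=142.2400 payoff=0.0000 vs cont=3.9150 → 3.9150 [wait]  node(4,3) S=228.6490 payoff=0.0000 vs cont=0.0000 → 0.0000 [wait]  node(4,4) S=367.5504 payoff=0.0000 vs cont=0.0000 → 0.0000 [wait]  ⇒ S*(4)=88.4859
t_3: node(3,0) S=69.7912 payoff=50.5488 vs cont=46.9659 → 50.5488 [stop]  node(3,1) S=112.1884 payoff=8.1516 vs cont=17.2168 → 17.2168 [wait]  node(3,2) S=180.3414 payoff=0.0000 vs cont=1.8803 → 1.8803 [wait]  node(3,3) S=289.8966 payoff=0.0000 vs cont=0.0000 → 0.0000 [wait]  ⇒ S*(3)=69.7912
t_2: node(2,0) S=88.4859 payoff=31.8541 vs cont=32.7126 → 32.7126 [wait]  node(2,1) S=142.2400 payoff=0.0000 vs cont=9.1900 → 9.1900 [wait]  node(2,2) S=228.6490 payoff=0.0000 vs cont=0.9030 → 0.9030 [wait]  ⇒ S*(2)=-
t_1: node(1,0) S=112.1884 payoff=8.1516 vs cont=20.2136 → 20.2136 [wait]  node(1,1) S=180.3414 payoff=0.0000 vs cont=4.8561 → 4.8561 [wait]  ⇒ S*(1)=-
t_0: node(0,0) S=142.2400 payoff=0.0000 vs cont=12.0873 → 12.0873 [wait]  ⇒ S*(0)=-

price = 12.0873
boundary = - - - 69.7912 88.4859
tree:
12.0873
20.2136 4.8561
32.7126 9.1900 0.9030
50.5488 17.2168 1.8803 0.0000
65.2939 31.8541 3.9150 0.0000 0.0000
76.9237 50.5488 8.1516 0.0000 0.0000 0.0000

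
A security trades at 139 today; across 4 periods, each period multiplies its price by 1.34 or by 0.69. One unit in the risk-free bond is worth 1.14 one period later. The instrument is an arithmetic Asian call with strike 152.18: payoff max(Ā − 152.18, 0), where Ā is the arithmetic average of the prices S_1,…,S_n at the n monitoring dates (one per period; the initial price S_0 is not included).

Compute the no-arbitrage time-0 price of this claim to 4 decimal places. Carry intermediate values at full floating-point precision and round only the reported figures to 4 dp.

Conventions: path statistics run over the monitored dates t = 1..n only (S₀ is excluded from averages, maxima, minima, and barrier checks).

Under the martingale measure an up-move has probability p* = 0.6923; value the claim as the probability-weighted average of per-path payoffs, discounted 4 periods at R = 1.14.
Enumerate all 2^4 = 16 price paths (U = up ×1.34, D = down ×0.69); each path with k up-moves has probability p*^k·(1−p*)^(4−k).
DDDD: Ā=59.8145, payoff=0.0000, prob=0.008963
UDDD: Ā=116.1615, payoff=0.0000, prob=0.020167
DUDD: Ā=93.5740, payoff=0.0000, prob=0.020167
UUDD: Ā=181.7234, payoff=29.5434, prob=0.045377
DDUD: Ā=77.9886, payoff=0.0000, prob=0.020167
UDUD: Ā=151.4561, payoff=0.0000, prob=0.045377
DUUD: Ā=128.8686, payoff=0.0000, prob=0.045377
UUUD: Ā=250.2666, payoff=98.0866, prob=0.102097
DDDU: Ā=67.2347, payoff=0.0000, prob=0.020167
UDDU: Ā=130.5717, payoff=0.0000, prob=0.045377
DUDU: Ā=107.9842, payoff=0.0000, prob=0.045377
UUDU: Ā=209.7085, payoff=57.5285, prob=0.102097
DDUU: Ā=92.3988, payoff=0.0000, prob=0.045377
UDUU: Ā=179.4412, payoff=27.2612, prob=0.102097
DUUU: Ā=156.8537, payoff=4.6737, prob=0.102097
UUUU: Ā=304.6144, payoff=152.4344, prob=0.229719
Price = Σ prob·payoff / R^4 = 55.505978 / 1.688960 = 32.8640

price = 32.8640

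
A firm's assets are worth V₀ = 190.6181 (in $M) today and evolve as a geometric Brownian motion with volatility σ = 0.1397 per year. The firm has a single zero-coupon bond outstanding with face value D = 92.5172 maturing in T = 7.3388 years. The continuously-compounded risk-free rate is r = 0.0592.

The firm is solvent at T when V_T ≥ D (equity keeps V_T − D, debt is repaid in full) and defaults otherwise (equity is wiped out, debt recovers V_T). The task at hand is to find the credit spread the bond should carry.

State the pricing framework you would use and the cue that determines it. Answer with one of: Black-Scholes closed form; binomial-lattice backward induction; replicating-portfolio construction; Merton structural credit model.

framework: Merton structural credit model

Key observation: the asked-for credit quantity lives on the firm's capital structure — asset value, asset volatility, debt face 92.5172 — which is the structural model's domain.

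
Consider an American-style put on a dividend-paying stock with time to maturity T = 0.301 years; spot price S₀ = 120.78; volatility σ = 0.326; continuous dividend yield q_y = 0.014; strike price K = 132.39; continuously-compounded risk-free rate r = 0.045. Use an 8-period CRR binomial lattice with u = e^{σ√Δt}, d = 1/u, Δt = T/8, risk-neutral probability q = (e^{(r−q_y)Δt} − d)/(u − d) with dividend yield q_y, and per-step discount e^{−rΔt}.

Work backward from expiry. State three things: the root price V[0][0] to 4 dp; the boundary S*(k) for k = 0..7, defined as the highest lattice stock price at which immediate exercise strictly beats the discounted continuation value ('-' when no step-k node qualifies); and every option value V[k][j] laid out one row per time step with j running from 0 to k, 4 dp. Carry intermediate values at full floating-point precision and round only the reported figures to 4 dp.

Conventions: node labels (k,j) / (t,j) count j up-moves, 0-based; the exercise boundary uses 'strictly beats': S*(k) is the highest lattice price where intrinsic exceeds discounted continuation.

price = 15.3988
boundary = - - - 99.9097 106.4315 99.9097 106.4315 113.3790
tree:
15.3988
20.4099 10.3069
26.1903 14.5453 5.9909
32.4803 19.8224 9.1774 2.7399
38.6025 25.9585 13.5906 4.6780 0.7594
44.3495 32.4803 19.2884 7.7875 1.5017 0.0000
49.7444 38.6025 25.9585 12.5065 2.9693 0.0000 0.0000
54.8086 44.3495 32.4803 19.0110 5.8715 0.0000 0.0000 0.0000
59.5626 49.7444 38.6025 25.9585 11.6100 0.0000 0.0000 0.0000 0.0000

Δt=0.03762  u=1.06528  d=0.93872  q=0.49342  discount=0.99831
step 8 (expiry): payoffs max(K−S,0) = 59.5626 49.7444 38.6025 25.9585 11.6100 0.0000 0.0000 0.0000 0.0000
step 7: (k=7,j=0): S=77.5814, K−S=54.8086, hold=54.6255 ⇒ V=54.8086 exercise | (k=7,j=1): S=88.0405, K−S=44.3495, hold=44.1719 ⇒ V=44.3495 exercise | (k=7,j=2): S=99.9097, K−S=32.4803, hold=32.3090 ⇒ V=32.4803 exercise | (k=7,j=3): S=113.3790, K−S=19.0110, hold=18.8468 ⇒ V=19.0110 exercise | (k=7,j=4): S=128.6641, K−S=3.7259, hold=5.8715 ⇒ V=5.8715 continue | (k=7,j=5): S=146.0100, K−S=0.0000, hold=0.0000 ⇒ V=0.0000 continue | (k=7,j=6): S=165.6943, K−S=0.0000, hold=0.0000 ⇒ V=0.0000 continue | (k=7,j=7): S=188.0323, K−S=0.0000, hold=0.0000 ⇒ V=0.0000 continue  boundary S*=113.3790
step 6: (k=6,j=0): S=82.6456, K−S=49.7444, hold=49.5639 ⇒ V=49.7444 exercise | (k=6,j=1): S=93.7875, K−S=38.6025, hold=38.4279 ⇒ V=38.6025 exercise | (k=6,j=2): S=106.4315, K−S=25.9585, hold=25.7906 ⇒ V=25.9585 exercise | (k=6,j=3): S=120.7800, K−S=11.6100, hold=12.5065 ⇒ V=12.5065 continue | (k=6,j=4): S=137.0629, K−S=0.0000, hold=2.9693 ⇒ V=2.9693 continue | (k=6,j=5): S=155.5411, K−S=0.0000, hold=0.0000 ⇒ V=0.0000 continue | (k=6,j=6): S=176.5103, K−S=0.0000, hold=0.0000 ⇒ V=0.0000 continue  boundary S*=106.4315
step 5: (k=5,j=0): S=88.0405, K−S=44.3495, hold=44.1719 ⇒ V=44.3495 exercise | (k=5,j=1): S=99.9097, K−S=32.4803, hold=32.3090 ⇒ V=32.4803 exercise | (k=5,j=2): S=113.3790, K−S=19.0110, hold=19.2884 ⇒ V=19.2884 continue | (k=5,j=3): S=128.6641, K−S=3.7259, hold=7.7875 ⇒ V=7.7875 continue | (k=5,j=4): S=146.0100, K−S=0.0000, hold=1.5017 ⇒ V=1.5017 continue | (k=5,j=5): S=165.6943, K−S=0.0000, hold=0.0000 ⇒ V=0.0000 continue  boundary S*=99.9097
step 4: (k=4,j=0): S=93.7875, K−S=38.6025, hold=38.4279 ⇒ V=38.6025 exercise | (k=4,j=1): S=106.4315, K−S=25.9585, hold=25.9272 ⇒ V=25.9585 exercise | (k=4,j=2): S=120.7800, K−S=11.6100, hold=13.5906 ⇒ V=13.5906 continue | (k=4,j=3): S=137.0629, K−S=0.0000, hold=4.6780 ⇒ V=4.6780 continue | (k=4,j=4): S=155.5411, K−S=0.0000, hold=0.7594 ⇒ V=0.7594 continue  boundary S*=106.4315
step 3: (k=3,j=0): S=99.9097, K−S=32.4803, hold=32.3090 ⇒ V=32.4803 exercise | (k=3,j=1): S=113.3790, K−S=19.0110, hold=19.8224 ⇒ V=19.8224 continue | (k=3,j=2): S=128.6641, K−S=3.7259, hold=9.1774 ⇒ V=9.1774 continue | (k=3,j=3): S=146.0100, K−S=0.0000, hold=2.7399 ⇒ V=2.7399 continue  boundary S*=99.9097
step 2: (k=2,j=0): S=106.4315, K−S=25.9585, hold=26.1903 ⇒ V=26.1903 continue | (k=2,j=1): S=120.7800, K−S=11.6100, hold=14.5453 ⇒ V=14.5453 continue | (k=2,j=2): S=137.0629, K−S=0.0000, hold=5.9909 ⇒ V=5.9909 continue  boundary S*=-
step 1: (k=1,j=0): S=113.3790, K−S=19.0110, hold=20.4099 ⇒ V=20.4099 continue | (k=1,j=1): S=128.6641, K−S=3.7259, hold=10.3069 ⇒ V=10.3069 continue  boundary S*=-
step 0: (k=0,j=0): S=120.7800, K−S=11.6100, hold=15.3988 ⇒ V=15.3988 continue  boundary S*=-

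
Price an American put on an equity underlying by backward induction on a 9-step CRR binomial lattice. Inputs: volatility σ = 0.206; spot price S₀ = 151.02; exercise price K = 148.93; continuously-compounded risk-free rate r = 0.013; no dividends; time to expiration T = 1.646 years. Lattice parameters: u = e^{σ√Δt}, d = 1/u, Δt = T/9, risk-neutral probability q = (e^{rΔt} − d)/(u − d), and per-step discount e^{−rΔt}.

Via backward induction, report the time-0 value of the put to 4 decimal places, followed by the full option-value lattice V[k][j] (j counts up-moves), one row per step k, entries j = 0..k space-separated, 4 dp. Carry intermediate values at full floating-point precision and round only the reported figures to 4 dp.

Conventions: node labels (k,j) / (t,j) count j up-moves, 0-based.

price = 13.8114
tree:
13.8114
19.1711 8.3328
25.8713 12.3315 4.2358
33.8347 17.7571 6.7776 1.6265
42.7618 24.7621 10.5953 2.8604 0.3577
51.7148 33.2552 16.0946 4.9568 0.7051 0.0000
59.9127 42.7618 23.5802 8.4275 1.3899 0.0000 0.0000
67.4194 51.7148 32.9844 13.9642 2.7397 0.0000 0.0000 0.0000
74.2930 59.9127 42.7618 22.3065 5.4004 0.0000 0.0000 0.0000 0.0000
80.5870 67.4194 51.7148 32.9844 10.6452 0.0000 0.0000 0.0000 0.0000 0.0000

Δt=0.18289, u=1.09209, d=0.91567, q=0.49148, disc=e^(-rΔt)=0.99763
k=9 terminal: V=max(K-S,0) → 80.5870 67.4194 51.7148 32.9844 10.6452 0.0000 0.0000 0.0000 0.0000 0.0000
k=8: j=0 S=74.6370 intr=74.2930 cont=73.9393 V=74.2930[EX]; j=1 S=89.0173 intr=59.9127 cont=59.5590 V=59.9127[EX]; j=2 S=106.1682 intr=42.7618 cont=42.4081 V=42.7618[EX]; j=3 S=126.6235 intr=22.3065 cont=21.9528 V=22.3065[EX]; j=4 S=151.0200 intr=0.0000 cont=5.4004 V=5.4004[hold]; j=5 S=180.1169 intr=0.0000 cont=0.0000 V=0.0000[hold]; j=6 S=214.8199 intr=0.0000 cont=0.0000 V=0.0000[hold]; j=7 S=256.2091 intr=0.0000 cont=0.0000 V=0.0000[hold]; j=8 S=305.5728 intr=0.0000 cont=0.0000 V=0.0000[hold]
k=7: j=0 S=81.5106 intr=67.4194 cont=67.0657 V=67.4194[EX]; j=1 S=97.2152 intr=51.7148 cont=51.3611 V=51.7148[EX]; j=2 S=115.9456 intr=32.9844 cont=32.6307 V=32.9844[EX]; j=3 S=138.2848 intr=10.6452 cont=13.9642 V=13.9642[hold]; j=4 S=164.9280 intr=0.0000 cont=2.7397 V=2.7397[hold]; j=5 S=196.7046 intr=0.0000 cont=0.0000 V=0.0000[hold]; j=6 S=234.6035 intr=0.0000 cont=0.0000 V=0.0000[hold]; j=7 S=279.8044 intr=0.0000 cont=0.0000 V=0.0000[hold]
k=6: j=0 S=89.0173 intr=59.9127 cont=59.5590 V=59.9127[EX]; j=1 S=106.1682 intr=42.7618 cont=42.4081 V=42.7618[EX]; j=2 S=126.6235 intr=22.3065 cont=23.5802 V=23.5802[hold]; j=3 S=151.0200 intr=0.0000 cont=8.4275 V=8.4275[hold]; j=4 S=180.1169 intr=0.0000 cont=1.3899 V=1.3899[hold]; j=5 S=214.8199 intr=0.0000 cont=0.0000 V=0.0000[hold]; j=6 S=256.2091 intr=0.0000 cont=0.0000 V=0.0000[hold]
k=5: j=0 S=97.2152 intr=51.7148 cont=51.3611 V=51.7148[EX]; j=1 S=115.9456 intr=32.9844 cont=33.2552 V=33.2552[hold]; j=2 S=138.2848 intr=10.6452 cont=16.0946 V=16.0946[hold]; j=3 S=164.9280 intr=0.0000 cont=4.9568 V=4.9568[hold]; j=4 S=196.7046 intr=0.0000 cont=0.7051 V=0.7051[hold]; j=5 S=234.6035 intr=0.0000 cont=0.0000 V=0.0000[hold]
k=4: j=0 S=106.1682 intr=42.7618 cont=42.5409 V=42.7618[EX]; j=1 S=126.6235 intr=22.3065 cont=24.7621 V=24.7621[hold]; j=2 S=151.0200 intr=0.0000 cont=10.5953 V=10.5953[hold]; j=3 S=180.1169 intr=0.0000 cont=2.8604 V=2.8604[hold]; j=4 S=214.8199 intr=0.0000 cont=0.3577 V=0.3577[hold]
k=3: j=0 S=115.9456 intr=32.9844 cont=33.8347 V=33.8347[hold]; j=1 S=138.2848 intr=10.6452 cont=17.7571 V=17.7571[hold]; j=2 S=164.9280 intr=0.0000 cont=6.7776 V=6.7776[hold]; j=3 S=196.7046 intr=0.0000 cont=1.6265 V=1.6265[hold]
k=2: j=0 S=126.6235 intr=22.3065 cont=25.8713 V=25.8713[hold]; j=1 S=151.0200 intr=0.0000 cont=12.3315 V=12.3315[hold]; j=2 S=180.1169 intr=0.0000 cont=4.2358 V=4.2358[hold]
k=1: j=0 S=138.2848 intr=10.6452 cont=19.1711 V=19.1711[hold]; j=1 S=164.9280 intr=0.0000 cont=8.3328 V=8.3328[hold]
k=0: j=0 S=151.0200 intr=0.0000 cont=13.8114 V=13.8114[hold]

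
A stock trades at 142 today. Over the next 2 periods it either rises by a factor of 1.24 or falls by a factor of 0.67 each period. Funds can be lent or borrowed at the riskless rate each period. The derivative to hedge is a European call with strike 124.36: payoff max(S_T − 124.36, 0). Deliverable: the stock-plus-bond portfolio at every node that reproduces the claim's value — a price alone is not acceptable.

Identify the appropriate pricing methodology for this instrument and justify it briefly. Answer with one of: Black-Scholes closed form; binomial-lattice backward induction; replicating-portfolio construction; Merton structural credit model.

Key observation: the task asks for the hedge itself — share and bond holdings at every node of the 2-period tree on spot 142 with factors 1.24/0.67 — which is exactly what the replicating-portfolio construction produces.

framework: replicating-portfolio construction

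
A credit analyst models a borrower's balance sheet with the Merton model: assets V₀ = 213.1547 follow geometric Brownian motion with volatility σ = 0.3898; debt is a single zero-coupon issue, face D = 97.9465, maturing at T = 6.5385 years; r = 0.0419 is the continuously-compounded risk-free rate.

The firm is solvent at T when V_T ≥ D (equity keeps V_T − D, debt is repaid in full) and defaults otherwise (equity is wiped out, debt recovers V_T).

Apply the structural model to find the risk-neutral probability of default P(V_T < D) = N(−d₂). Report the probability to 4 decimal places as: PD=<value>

Equity is a call on the firm's assets struck at D = 97.9465:
d₁ = [ln(V₀/D) + (r + σ²/2)T] / (σ√T)
   = [ln(213.1547/97.9465) + (0.0419 + 0.5·0.3898²)·6.5385] / (0.3898·√6.5385)
   = [0.777597 + 0.770706] / 0.996738 = 1.553370
d₂ = d₁ − σ√T = 1.553370 − 0.996738 = 0.556633
risk-neutral PD = N(−d₂) = N(-0.556633) = 0.288889

PD=0.2889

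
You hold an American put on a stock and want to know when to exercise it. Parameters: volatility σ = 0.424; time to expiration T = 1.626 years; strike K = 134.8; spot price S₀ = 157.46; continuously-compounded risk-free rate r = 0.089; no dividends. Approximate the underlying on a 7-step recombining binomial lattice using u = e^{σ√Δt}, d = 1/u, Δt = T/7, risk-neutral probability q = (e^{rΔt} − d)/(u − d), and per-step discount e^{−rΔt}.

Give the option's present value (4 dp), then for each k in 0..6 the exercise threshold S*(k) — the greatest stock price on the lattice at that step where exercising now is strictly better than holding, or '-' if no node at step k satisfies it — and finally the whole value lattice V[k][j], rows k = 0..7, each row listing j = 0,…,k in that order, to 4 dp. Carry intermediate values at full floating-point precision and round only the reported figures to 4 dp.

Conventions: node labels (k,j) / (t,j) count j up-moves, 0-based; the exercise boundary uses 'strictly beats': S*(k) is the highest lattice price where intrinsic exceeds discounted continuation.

Δt=0.23229, u=1.22673, d=0.81518, q=0.49984, disc=e^(-rΔt)=0.97954
k=7 terminal: V=max(K-S,0) → 97.1357 78.1203 49.5048 6.4424 0.0000 0.0000 0.0000 0.0000
k=6: j=0 S=46.2039 intr=88.5961 cont=85.8379 V=88.5961[EX]; j=1 S=69.5306 intr=65.2694 cont=62.5112 V=65.2694[EX]; j=2 S=104.6341 intr=30.1659 cont=27.4078 V=30.1659[EX]; j=3 S=157.4600 intr=0.0000 cont=3.1563 V=3.1563[hold]; j=4 S=236.9558 intr=0.0000 cont=0.0000 V=0.0000[hold]; j=5 S=356.5862 intr=0.0000 cont=0.0000 V=0.0000[hold]; j=6 S=536.6137 intr=0.0000 cont=0.0000 V=0.0000[hold]  S*(6)=104.6341
k=5: j=0 S=56.6797 intr=78.1203 cont=75.3622 V=78.1203[EX]; j=1 S=85.2952 intr=49.5048 cont=46.7466 V=49.5048[EX]; j=2 S=128.3576 intr=6.4424 cont=16.3243 V=16.3243[hold]; j=3 S=193.1607 intr=0.0000 cont=1.5463 V=1.5463[hold]; j=4 S=290.6806 intr=0.0000 cont=0.0000 V=0.0000[hold]; j=5 S=437.4346 intr=0.0000 cont=0.0000 V=0.0000[hold]  S*(5)=85.2952
k=4: j=0 S=69.5306 intr=65.2694 cont=62.5112 V=65.2694[EX]; j=1 S=104.6341 intr=30.1659 cont=32.2461 V=32.2461[hold]; j=2 S=157.4600 intr=0.0000 cont=8.7547 V=8.7547[hold]; j=3 S=236.9558 intr=0.0000 cont=0.7576 V=0.7576[hold]; j=4 S=356.5862 intr=0.0000 cont=0.0000 V=0.0000[hold]  S*(4)=69.5306
k=3: j=0 S=85.2952 intr=49.5048 cont=47.7651 V=49.5048[EX]; j=1 S=128.3576 intr=6.4424 cont=20.0845 V=20.0845[hold]; j=2 S=193.1607 intr=0.0000 cont=4.6600 V=4.6600[hold]; j=3 S=290.6806 intr=0.0000 cont=0.3712 V=0.3712[hold]  S*(3)=85.2952
k=2: j=0 S=104.6341 intr=30.1659 cont=34.0872 V=34.0872[hold]; j=1 S=157.4600 intr=0.0000 cont=12.1215 V=12.1215[hold]; j=2 S=236.9558 intr=0.0000 cont=2.4648 V=2.4648[hold]  S*(2)=-
k=1: j=0 S=128.3576 intr=6.4424 cont=22.6349 V=22.6349[hold]; j=1 S=193.1607 intr=0.0000 cont=7.1454 V=7.1454[hold]  S*(1)=-
k=0: j=0 S=157.4600 intr=0.0000 cont=14.5878 V=14.5878[hold]  S*(0)=-

price = 14.5878
boundary = - - - 85.2952 69.5306 85.2952 104.6341
tree:
14.5878
22.6349 7.1454
34.0872 12.1215 2.4648
49.5048 20.0845 4.6600 0.3712
65.2694 32.2461 8.7547 0.7576 0.0000
78.1203 49.5048 16.3243 1.5463 0.0000 0.0000
88.5961 65.2694 30.1659 3.1563 0.0000 0.0000 0.0000
97.1357 78.1203 49.5048 6.4424 0.0000 0.0000 0.0000 0.0000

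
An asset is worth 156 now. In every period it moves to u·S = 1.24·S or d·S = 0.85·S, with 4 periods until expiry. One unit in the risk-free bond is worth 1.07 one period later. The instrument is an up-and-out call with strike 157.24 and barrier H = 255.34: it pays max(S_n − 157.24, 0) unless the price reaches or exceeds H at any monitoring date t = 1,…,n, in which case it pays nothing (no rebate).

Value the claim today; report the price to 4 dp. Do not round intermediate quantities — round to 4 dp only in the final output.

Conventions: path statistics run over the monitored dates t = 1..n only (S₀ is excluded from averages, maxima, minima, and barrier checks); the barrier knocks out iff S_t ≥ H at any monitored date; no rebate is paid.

No-arbitrage gives p* = (R−d)/(u−d) = 0.5641: enumerate every path, weight its payoff by its p*-probability, and discount by R^4.
Enumerate all 2^4 = 16 price paths (U = up ×1.24, D = down ×0.85); each path with k up-moves has probability p*^k·(1−p*)^(4−k).
DDDD: M=132.6000, payoff=0.0000, prob=0.036102
UDDD: M=193.4400, payoff=0.0000, prob=0.046721
DUDD: M=164.4240, payoff=0.0000, prob=0.046721
UUDD: M=239.8656, payoff=16.0629, prob=0.060462
DDUD: M=139.7604, payoff=0.0000, prob=0.046721
UDUD: M=203.8858, payoff=16.0629, prob=0.060462
DUUD: M=203.8858, payoff=16.0629, prob=0.060462
UUUD: M=297.4333, payoff=0.0000, prob=0.078245
DDDU: M=132.6000, payoff=0.0000, prob=0.046721
UDDU: M=193.4400, payoff=16.0629, prob=0.060462
DUDU: M=173.3029, payoff=16.0629, prob=0.060462
UUDU: M=252.8183, payoff=95.5783, prob=0.078245
DDUU: M=173.3029, payoff=16.0629, prob=0.060462
UDUU: M=252.8183, payoff=95.5783, prob=0.078245
DUUU: M=252.8183, payoff=95.5783, prob=0.078245
UUUU: M=368.8173, payoff=0.0000, prob=0.101259
Price = Σ prob·payoff / R^4 = 28.262882 / 1.310796 = 21.5616

price = 21.5616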